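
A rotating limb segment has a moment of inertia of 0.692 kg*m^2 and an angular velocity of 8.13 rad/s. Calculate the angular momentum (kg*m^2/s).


L = I * omega
L = 0.692 * 8.13
L = 5.6260


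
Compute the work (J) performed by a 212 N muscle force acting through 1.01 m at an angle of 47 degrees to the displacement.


W = F * d * cos(theta)
theta = 47 deg = 0.8203 rad
cos(theta) = 0.6820
W = 212 * 1.01 * 0.6820
W = 146.0295


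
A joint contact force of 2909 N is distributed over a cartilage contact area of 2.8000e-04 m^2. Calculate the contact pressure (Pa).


P = F / A
P = 2909 / 2.8000e-04
P = 1.0389e+07


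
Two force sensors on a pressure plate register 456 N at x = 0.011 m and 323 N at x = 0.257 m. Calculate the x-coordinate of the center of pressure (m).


COP_x = (F1*x1 + F2*x2) / (F1 + F2)
COP_x = (456*0.011 + 323*0.257) / (456 + 323)
Numerator = 88.0270
Denominator = 779
COP_x = 0.1130


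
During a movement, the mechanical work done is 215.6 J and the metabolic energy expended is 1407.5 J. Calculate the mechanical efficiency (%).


eta = (W_mech / E_meta) * 100
eta = (215.6 / 1407.5) * 100
ratio = 0.1532
eta = 15.3179


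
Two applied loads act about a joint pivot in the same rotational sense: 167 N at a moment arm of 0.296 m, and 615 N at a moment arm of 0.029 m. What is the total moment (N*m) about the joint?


M = F1 * d1 + F2 * d2
M = 167 * 0.296 + 615 * 0.029
M = 49.4320 + 17.8350
M = 67.2670


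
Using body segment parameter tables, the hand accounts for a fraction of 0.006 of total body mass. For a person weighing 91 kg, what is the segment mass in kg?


m_segment = body_mass * fraction
m_segment = 91 * 0.006
m_segment = 0.5460


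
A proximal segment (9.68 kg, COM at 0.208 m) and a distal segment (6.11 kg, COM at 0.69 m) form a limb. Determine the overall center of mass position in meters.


COM = (m1*x1 + m2*x2) / (m1 + m2)
COM = (9.68*0.208 + 6.11*0.69) / (9.68 + 6.11)
Numerator = 6.2293
Denominator = 15.7900
COM = 0.3945


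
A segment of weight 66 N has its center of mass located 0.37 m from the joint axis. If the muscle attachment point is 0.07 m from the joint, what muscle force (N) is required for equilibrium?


F_muscle = W * d_load / d_muscle
F_muscle = 66 * 0.37 / 0.07
Numerator = 24.4200
F_muscle = 348.8571


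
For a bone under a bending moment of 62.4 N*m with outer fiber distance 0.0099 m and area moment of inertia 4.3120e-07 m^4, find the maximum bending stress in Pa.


sigma = M * c / I
sigma = 62.4 * 0.0099 / 4.3120e-07
M * c = 0.6178
sigma = 1.4327e+06


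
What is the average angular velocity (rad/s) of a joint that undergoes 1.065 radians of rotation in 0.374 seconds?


omega = delta_theta / delta_t
omega = 1.065 / 0.374
omega = 2.8476


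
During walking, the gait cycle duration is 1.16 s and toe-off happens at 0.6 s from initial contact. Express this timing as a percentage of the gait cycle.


pct = (event_time / cycle_time) * 100
pct = (0.6 / 1.16) * 100
ratio = 0.5172
pct = 51.7241


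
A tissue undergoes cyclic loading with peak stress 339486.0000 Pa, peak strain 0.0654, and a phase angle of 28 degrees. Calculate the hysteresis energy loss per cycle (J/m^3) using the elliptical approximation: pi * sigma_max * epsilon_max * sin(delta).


E_loss = pi * sigma_max * epsilon_max * sin(delta)
delta = 28 deg = 0.4887 rad
sin(delta) = 0.4695
E_loss = pi * 339486.0000 * 0.0654 * 0.4695
E_loss = 32746.0395


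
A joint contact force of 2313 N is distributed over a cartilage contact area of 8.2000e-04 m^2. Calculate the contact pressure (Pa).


P = F / A
P = 2313 / 8.2000e-04
P = 2.8207e+06


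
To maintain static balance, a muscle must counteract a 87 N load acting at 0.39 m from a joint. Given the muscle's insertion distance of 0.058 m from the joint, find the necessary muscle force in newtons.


F_muscle = W * d_load / d_muscle
F_muscle = 87 * 0.39 / 0.058
Numerator = 33.9300
F_muscle = 585.0000


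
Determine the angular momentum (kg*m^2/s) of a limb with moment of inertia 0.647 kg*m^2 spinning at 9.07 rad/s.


L = I * omega
L = 0.647 * 9.07
L = 5.8683


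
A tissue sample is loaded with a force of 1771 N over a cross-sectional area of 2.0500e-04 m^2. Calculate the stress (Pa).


stress = F / A
stress = 1771 / 2.0500e-04
stress = 8.6390e+06


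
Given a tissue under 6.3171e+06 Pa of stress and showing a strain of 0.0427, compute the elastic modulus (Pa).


E = stress / strain
E = 6.3171e+06 / 0.0427
E = 1.4794e+08


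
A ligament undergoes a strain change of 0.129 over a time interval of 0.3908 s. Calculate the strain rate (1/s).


strain_rate = delta_strain / delta_t
strain_rate = 0.129 / 0.3908
strain_rate = 0.3301


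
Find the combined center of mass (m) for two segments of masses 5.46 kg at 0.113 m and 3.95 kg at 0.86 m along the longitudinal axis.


COM = (m1*x1 + m2*x2) / (m1 + m2)
COM = (5.46*0.113 + 3.95*0.86) / (5.46 + 3.95)
Numerator = 4.0140
Denominator = 9.4100
COM = 0.4266


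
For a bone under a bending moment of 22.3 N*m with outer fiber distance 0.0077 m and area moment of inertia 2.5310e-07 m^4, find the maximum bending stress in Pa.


sigma = M * c / I
sigma = 22.3 * 0.0077 / 2.5310e-07
M * c = 0.1717
sigma = 678427.4990


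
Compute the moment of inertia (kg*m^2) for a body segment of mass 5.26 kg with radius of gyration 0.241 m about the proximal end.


I = m * k^2
I = 5.26 * 0.241^2
k^2 = 0.0581
I = 0.3055


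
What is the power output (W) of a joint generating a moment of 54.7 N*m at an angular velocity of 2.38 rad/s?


P = M * omega
P = 54.7 * 2.38
P = 130.1860


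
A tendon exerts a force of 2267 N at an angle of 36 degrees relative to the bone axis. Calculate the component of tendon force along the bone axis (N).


F_eff = F_tendon * cos(theta)
theta = 36 deg = 0.6283 rad
cos(theta) = 0.8090
F_eff = 2267 * 0.8090
F_eff = 1834.0415


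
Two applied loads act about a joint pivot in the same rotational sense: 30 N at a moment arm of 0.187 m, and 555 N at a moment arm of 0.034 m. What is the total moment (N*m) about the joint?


M = F1 * d1 + F2 * d2
M = 30 * 0.187 + 555 * 0.034
M = 5.6100 + 18.8700
M = 24.4800


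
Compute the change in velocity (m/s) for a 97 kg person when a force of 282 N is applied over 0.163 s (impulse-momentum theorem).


J = F * dt = 282 * 0.163 = 45.9660 N*s
delta_v = J / m
delta_v = 45.9660 / 97
delta_v = 0.4739


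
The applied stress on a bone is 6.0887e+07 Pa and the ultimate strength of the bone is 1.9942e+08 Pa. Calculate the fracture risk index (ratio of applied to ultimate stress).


FRI = applied / ultimate
FRI = 6.0887e+07 / 1.9942e+08
FRI = 0.3053


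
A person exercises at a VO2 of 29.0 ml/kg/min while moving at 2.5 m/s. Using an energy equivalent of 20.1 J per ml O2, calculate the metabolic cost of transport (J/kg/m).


Power per kg = VO2 * 20.1 / 60
Power per kg = 29.0 * 20.1 / 60 = 9.7150 W/kg
Cost = power_per_kg / speed
Cost = 9.7150 / 2.5
Cost = 3.8860


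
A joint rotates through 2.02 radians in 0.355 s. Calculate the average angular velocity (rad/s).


omega = delta_theta / delta_t
omega = 2.02 / 0.355
omega = 5.6901


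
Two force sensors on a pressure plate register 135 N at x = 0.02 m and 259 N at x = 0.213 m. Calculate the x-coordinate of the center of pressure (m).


COP_x = (F1*x1 + F2*x2) / (F1 + F2)
COP_x = (135*0.02 + 259*0.213) / (135 + 259)
Numerator = 57.8670
Denominator = 394
COP_x = 0.1469


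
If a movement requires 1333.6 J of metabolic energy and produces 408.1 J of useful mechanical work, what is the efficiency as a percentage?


eta = (W_mech / E_meta) * 100
eta = (408.1 / 1333.6) * 100
ratio = 0.3060
eta = 30.6014


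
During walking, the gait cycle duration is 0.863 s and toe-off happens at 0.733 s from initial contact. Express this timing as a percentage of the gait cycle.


pct = (event_time / cycle_time) * 100
pct = (0.733 / 0.863) * 100
ratio = 0.8494
pct = 84.9363


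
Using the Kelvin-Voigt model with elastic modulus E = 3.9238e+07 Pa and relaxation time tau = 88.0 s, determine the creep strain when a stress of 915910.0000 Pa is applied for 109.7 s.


epsilon(t) = (sigma/E) * (1 - exp(-t/tau))
sigma/E = 915910.0000 / 3.9238e+07 = 0.0233
exp(-t/tau) = exp(-109.7 / 88.0) = 0.2875
epsilon = 0.0233 * (1 - 0.2875)
epsilon = 0.0166


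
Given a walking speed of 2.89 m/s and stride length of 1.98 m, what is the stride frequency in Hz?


f = v / stride_length
f = 2.89 / 1.98
f = 1.4596


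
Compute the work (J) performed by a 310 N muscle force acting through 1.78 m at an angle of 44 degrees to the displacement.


W = F * d * cos(theta)
theta = 44 deg = 0.7679 rad
cos(theta) = 0.7193
W = 310 * 1.78 * 0.7193
W = 396.9317


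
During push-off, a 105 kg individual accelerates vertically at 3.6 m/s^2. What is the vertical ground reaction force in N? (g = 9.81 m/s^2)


GRF = m * (g + a)
GRF = 105 * (9.81 + 3.6)
GRF = 105 * 13.4100
GRF = 1408.0500


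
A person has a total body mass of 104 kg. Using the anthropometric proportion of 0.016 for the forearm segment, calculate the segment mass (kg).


m_segment = body_mass * fraction
m_segment = 104 * 0.016
m_segment = 1.6640


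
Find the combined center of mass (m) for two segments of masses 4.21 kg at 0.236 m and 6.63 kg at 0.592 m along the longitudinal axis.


COM = (m1*x1 + m2*x2) / (m1 + m2)
COM = (4.21*0.236 + 6.63*0.592) / (4.21 + 6.63)
Numerator = 4.9185
Denominator = 10.8400
COM = 0.4537


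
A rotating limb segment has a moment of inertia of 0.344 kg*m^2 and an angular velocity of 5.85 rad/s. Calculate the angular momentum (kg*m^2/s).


L = I * omega
L = 0.344 * 5.85
L = 2.0124


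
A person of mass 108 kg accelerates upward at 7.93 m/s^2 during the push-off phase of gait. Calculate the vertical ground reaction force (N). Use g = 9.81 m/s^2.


GRF = m * (g + a)
GRF = 108 * (9.81 + 7.93)
GRF = 108 * 17.7400
GRF = 1915.9200


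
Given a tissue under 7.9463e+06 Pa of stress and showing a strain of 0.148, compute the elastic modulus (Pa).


E = stress / strain
E = 7.9463e+06 / 0.148
E = 5.3691e+07


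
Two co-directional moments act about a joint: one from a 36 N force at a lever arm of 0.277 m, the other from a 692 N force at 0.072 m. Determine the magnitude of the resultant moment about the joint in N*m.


M = F1 * d1 + F2 * d2
M = 36 * 0.277 + 692 * 0.072
M = 9.9720 + 49.8240
M = 59.7960


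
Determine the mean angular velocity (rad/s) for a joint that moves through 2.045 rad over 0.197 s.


omega = delta_theta / delta_t
omega = 2.045 / 0.197
omega = 10.3807


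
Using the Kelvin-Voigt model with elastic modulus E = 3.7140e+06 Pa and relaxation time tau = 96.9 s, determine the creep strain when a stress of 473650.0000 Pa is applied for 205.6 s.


epsilon(t) = (sigma/E) * (1 - exp(-t/tau))
sigma/E = 473650.0000 / 3.7140e+06 = 0.1275
exp(-t/tau) = exp(-205.6 / 96.9) = 0.1198
epsilon = 0.1275 * (1 - 0.1198)
epsilon = 0.1123


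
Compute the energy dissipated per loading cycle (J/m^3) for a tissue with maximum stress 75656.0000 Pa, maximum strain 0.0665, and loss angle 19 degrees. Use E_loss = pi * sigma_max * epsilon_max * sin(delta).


E_loss = pi * sigma_max * epsilon_max * sin(delta)
delta = 19 deg = 0.3316 rad
sin(delta) = 0.3256
E_loss = pi * 75656.0000 * 0.0665 * 0.3256
E_loss = 5145.8463


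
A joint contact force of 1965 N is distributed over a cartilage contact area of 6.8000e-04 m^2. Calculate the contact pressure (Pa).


P = F / A
P = 1965 / 6.8000e-04
P = 2.8897e+06


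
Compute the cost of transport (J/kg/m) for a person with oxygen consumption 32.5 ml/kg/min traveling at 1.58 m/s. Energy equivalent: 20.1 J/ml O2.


Power per kg = VO2 * 20.1 / 60
Power per kg = 32.5 * 20.1 / 60 = 10.8875 W/kg
Cost = power_per_kg / speed
Cost = 10.8875 / 1.58
Cost = 6.8908


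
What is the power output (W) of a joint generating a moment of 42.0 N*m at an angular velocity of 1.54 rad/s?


P = M * omega
P = 42.0 * 1.54
P = 64.6800


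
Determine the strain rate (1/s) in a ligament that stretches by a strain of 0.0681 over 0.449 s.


strain_rate = delta_strain / delta_t
strain_rate = 0.0681 / 0.449
strain_rate = 0.1517


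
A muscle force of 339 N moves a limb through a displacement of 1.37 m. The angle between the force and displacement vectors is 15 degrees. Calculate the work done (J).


W = F * d * cos(theta)
theta = 15 deg = 0.2618 rad
cos(theta) = 0.9659
W = 339 * 1.37 * 0.9659
W = 448.6049


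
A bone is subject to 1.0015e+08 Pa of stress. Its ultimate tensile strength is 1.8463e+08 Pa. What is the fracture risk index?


FRI = applied / ultimate
FRI = 1.0015e+08 / 1.8463e+08
FRI = 0.5424


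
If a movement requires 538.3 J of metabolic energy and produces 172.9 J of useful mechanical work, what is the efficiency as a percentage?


eta = (W_mech / E_meta) * 100
eta = (172.9 / 538.3) * 100
ratio = 0.3212
eta = 32.1196


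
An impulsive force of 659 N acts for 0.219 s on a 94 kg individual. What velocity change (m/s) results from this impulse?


J = F * dt = 659 * 0.219 = 144.3210 N*s
delta_v = J / m
delta_v = 144.3210 / 94
delta_v = 1.5353


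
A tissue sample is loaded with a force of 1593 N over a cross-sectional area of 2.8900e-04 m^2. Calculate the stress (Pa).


stress = F / A
stress = 1593 / 2.8900e-04
stress = 5.5121e+06


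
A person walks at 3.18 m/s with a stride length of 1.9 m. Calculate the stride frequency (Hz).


f = v / stride_length
f = 3.18 / 1.9
f = 1.6737


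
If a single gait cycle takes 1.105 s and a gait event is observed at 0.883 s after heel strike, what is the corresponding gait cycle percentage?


pct = (event_time / cycle_time) * 100
pct = (0.883 / 1.105) * 100
ratio = 0.7991
pct = 79.9095


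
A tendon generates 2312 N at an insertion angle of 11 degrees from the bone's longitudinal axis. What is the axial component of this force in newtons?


F_eff = F_tendon * cos(theta)
theta = 11 deg = 0.1920 rad
cos(theta) = 0.9816
F_eff = 2312 * 0.9816
F_eff = 2269.5220


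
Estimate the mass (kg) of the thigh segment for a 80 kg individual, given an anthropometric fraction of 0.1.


m_segment = body_mass * fraction
m_segment = 80 * 0.1
m_segment = 8.0000


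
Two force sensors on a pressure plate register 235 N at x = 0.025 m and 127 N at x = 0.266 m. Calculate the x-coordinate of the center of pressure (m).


COP_x = (F1*x1 + F2*x2) / (F1 + F2)
COP_x = (235*0.025 + 127*0.266) / (235 + 127)
Numerator = 39.6570
Denominator = 362
COP_x = 0.1095


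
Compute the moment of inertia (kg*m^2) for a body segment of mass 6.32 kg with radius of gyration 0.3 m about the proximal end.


I = m * k^2
I = 6.32 * 0.3^2
k^2 = 0.0900
I = 0.5688


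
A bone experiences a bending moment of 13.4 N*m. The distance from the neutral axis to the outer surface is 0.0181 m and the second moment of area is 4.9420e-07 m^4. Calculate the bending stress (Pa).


sigma = M * c / I
sigma = 13.4 * 0.0181 / 4.9420e-07
M * c = 0.2425
sigma = 490772.9664


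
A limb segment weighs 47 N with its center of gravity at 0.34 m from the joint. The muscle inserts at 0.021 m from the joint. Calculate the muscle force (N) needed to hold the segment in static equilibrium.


F_muscle = W * d_load / d_muscle
F_muscle = 47 * 0.34 / 0.021
Numerator = 15.9800
F_muscle = 760.9524


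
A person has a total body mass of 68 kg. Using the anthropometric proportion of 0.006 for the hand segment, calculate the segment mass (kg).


m_segment = body_mass * fraction
m_segment = 68 * 0.006
m_segment = 0.4080


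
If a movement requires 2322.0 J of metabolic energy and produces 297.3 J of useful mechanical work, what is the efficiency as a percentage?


eta = (W_mech / E_meta) * 100
eta = (297.3 / 2322.0) * 100
ratio = 0.1280
eta = 12.8036


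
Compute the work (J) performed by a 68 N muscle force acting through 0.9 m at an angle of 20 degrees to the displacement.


W = F * d * cos(theta)
theta = 20 deg = 0.3491 rad
cos(theta) = 0.9397
W = 68 * 0.9 * 0.9397
W = 57.5092


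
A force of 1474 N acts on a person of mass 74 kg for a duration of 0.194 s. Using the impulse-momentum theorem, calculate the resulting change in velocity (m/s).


J = F * dt = 1474 * 0.194 = 285.9560 N*s
delta_v = J / m
delta_v = 285.9560 / 74
delta_v = 3.8643


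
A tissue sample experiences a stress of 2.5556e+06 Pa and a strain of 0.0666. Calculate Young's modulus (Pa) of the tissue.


E = stress / strain
E = 2.5556e+06 / 0.0666
E = 3.8372e+07


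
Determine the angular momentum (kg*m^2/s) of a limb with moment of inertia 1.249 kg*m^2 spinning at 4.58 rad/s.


L = I * omega
L = 1.249 * 4.58
L = 5.7204


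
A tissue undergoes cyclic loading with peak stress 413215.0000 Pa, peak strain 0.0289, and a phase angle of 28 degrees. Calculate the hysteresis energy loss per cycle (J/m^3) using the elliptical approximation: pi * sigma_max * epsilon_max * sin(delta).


E_loss = pi * sigma_max * epsilon_max * sin(delta)
delta = 28 deg = 0.4887 rad
sin(delta) = 0.4695
E_loss = pi * 413215.0000 * 0.0289 * 0.4695
E_loss = 17612.9898


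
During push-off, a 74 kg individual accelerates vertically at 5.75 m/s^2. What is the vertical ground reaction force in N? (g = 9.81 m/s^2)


GRF = m * (g + a)
GRF = 74 * (9.81 + 5.75)
GRF = 74 * 15.5600
GRF = 1151.4400


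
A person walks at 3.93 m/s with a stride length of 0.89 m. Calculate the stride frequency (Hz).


f = v / stride_length
f = 3.93 / 0.89
f = 4.4157


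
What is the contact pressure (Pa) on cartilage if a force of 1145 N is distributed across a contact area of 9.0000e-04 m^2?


P = F / A
P = 1145 / 9.0000e-04
P = 1.2722e+06


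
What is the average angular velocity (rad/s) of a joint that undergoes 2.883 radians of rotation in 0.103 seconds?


omega = delta_theta / delta_t
omega = 2.883 / 0.103
omega = 27.9903


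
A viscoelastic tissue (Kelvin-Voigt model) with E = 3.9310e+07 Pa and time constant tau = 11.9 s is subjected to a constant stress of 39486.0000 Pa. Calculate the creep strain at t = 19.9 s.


epsilon(t) = (sigma/E) * (1 - exp(-t/tau))
sigma/E = 39486.0000 / 3.9310e+07 = 0.0010
exp(-t/tau) = exp(-19.9 / 11.9) = 0.1878
epsilon = 0.0010 * (1 - 0.1878)
epsilon = 8.1582e-04


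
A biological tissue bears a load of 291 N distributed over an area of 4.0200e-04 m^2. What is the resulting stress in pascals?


stress = F / A
stress = 291 / 4.0200e-04
stress = 723880.5970


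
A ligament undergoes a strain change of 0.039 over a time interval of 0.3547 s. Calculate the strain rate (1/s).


strain_rate = delta_strain / delta_t
strain_rate = 0.039 / 0.3547
strain_rate = 0.1100


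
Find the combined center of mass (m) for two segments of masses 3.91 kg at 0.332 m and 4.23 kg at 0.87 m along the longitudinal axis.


COM = (m1*x1 + m2*x2) / (m1 + m2)
COM = (3.91*0.332 + 4.23*0.87) / (3.91 + 4.23)
Numerator = 4.9782
Denominator = 8.1400
COM = 0.6116


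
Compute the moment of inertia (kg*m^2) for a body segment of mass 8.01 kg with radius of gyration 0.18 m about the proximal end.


I = m * k^2
I = 8.01 * 0.18^2
k^2 = 0.0324
I = 0.2595


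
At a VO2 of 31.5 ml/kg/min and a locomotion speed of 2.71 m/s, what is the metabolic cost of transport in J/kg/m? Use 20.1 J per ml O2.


Power per kg = VO2 * 20.1 / 60
Power per kg = 31.5 * 20.1 / 60 = 10.5525 W/kg
Cost = power_per_kg / speed
Cost = 10.5525 / 2.71
Cost = 3.8939


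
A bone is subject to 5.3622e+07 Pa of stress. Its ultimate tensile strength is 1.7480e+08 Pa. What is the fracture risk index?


FRI = applied / ultimate
FRI = 5.3622e+07 / 1.7480e+08
FRI = 0.3068


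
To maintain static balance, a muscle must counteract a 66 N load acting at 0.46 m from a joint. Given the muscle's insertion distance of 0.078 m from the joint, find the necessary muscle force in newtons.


F_muscle = W * d_load / d_muscle
F_muscle = 66 * 0.46 / 0.078
Numerator = 30.3600
F_muscle = 389.2308


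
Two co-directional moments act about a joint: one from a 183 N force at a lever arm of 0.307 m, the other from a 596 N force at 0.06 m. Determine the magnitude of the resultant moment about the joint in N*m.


M = F1 * d1 + F2 * d2
M = 183 * 0.307 + 596 * 0.06
M = 56.1810 + 35.7600
M = 91.9410


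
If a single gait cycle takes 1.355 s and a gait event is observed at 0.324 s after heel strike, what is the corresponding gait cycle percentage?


pct = (event_time / cycle_time) * 100
pct = (0.324 / 1.355) * 100
ratio = 0.2391
pct = 23.9114


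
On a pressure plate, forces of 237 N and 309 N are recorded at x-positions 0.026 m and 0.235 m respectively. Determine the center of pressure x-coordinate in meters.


COP_x = (F1*x1 + F2*x2) / (F1 + F2)
COP_x = (237*0.026 + 309*0.235) / (237 + 309)
Numerator = 78.7770
Denominator = 546
COP_x = 0.1443


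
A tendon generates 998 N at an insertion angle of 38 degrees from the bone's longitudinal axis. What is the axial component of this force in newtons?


F_eff = F_tendon * cos(theta)
theta = 38 deg = 0.6632 rad
cos(theta) = 0.7880
F_eff = 998 * 0.7880
F_eff = 786.4347


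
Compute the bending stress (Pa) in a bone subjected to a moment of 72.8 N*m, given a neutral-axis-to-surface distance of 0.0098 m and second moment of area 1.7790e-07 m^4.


sigma = M * c / I
sigma = 72.8 * 0.0098 / 1.7790e-07
M * c = 0.7134
sigma = 4.0103e+06


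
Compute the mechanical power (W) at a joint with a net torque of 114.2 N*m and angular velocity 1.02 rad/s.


P = M * omega
P = 114.2 * 1.02
P = 116.4840


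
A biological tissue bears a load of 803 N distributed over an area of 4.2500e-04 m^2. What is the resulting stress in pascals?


stress = F / A
stress = 803 / 4.2500e-04
stress = 1.8894e+06


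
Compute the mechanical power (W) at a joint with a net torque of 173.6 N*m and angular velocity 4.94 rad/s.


P = M * omega
P = 173.6 * 4.94
P = 857.5840


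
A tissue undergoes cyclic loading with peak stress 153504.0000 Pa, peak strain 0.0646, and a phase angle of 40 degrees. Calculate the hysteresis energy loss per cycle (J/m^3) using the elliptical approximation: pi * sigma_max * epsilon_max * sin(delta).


E_loss = pi * sigma_max * epsilon_max * sin(delta)
delta = 40 deg = 0.6981 rad
sin(delta) = 0.6428
E_loss = pi * 153504.0000 * 0.0646 * 0.6428
E_loss = 20024.8644


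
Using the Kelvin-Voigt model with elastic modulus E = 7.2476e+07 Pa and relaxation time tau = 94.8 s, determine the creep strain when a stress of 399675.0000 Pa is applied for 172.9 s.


epsilon(t) = (sigma/E) * (1 - exp(-t/tau))
sigma/E = 399675.0000 / 7.2476e+07 = 0.0055
exp(-t/tau) = exp(-172.9 / 94.8) = 0.1614
epsilon = 0.0055 * (1 - 0.1614)
epsilon = 0.0046


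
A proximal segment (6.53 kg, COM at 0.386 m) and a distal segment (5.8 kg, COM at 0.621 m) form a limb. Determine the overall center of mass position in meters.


COM = (m1*x1 + m2*x2) / (m1 + m2)
COM = (6.53*0.386 + 5.8*0.621) / (6.53 + 5.8)
Numerator = 6.1224
Denominator = 12.3300
COM = 0.4965


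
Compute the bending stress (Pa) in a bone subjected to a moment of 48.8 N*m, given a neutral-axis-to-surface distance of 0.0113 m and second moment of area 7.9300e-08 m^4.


sigma = M * c / I
sigma = 48.8 * 0.0113 / 7.9300e-08
M * c = 0.5514
sigma = 6.9538e+06


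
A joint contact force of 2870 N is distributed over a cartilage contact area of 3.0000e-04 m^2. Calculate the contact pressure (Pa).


P = F / A
P = 2870 / 3.0000e-04
P = 9.5667e+06


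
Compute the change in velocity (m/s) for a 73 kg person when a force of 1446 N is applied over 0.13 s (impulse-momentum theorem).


J = F * dt = 1446 * 0.13 = 187.9800 N*s
delta_v = J / m
delta_v = 187.9800 / 73
delta_v = 2.5751


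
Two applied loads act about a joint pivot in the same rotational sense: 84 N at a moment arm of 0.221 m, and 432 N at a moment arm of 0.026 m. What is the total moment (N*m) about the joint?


M = F1 * d1 + F2 * d2
M = 84 * 0.221 + 432 * 0.026
M = 18.5640 + 11.2320
M = 29.7960


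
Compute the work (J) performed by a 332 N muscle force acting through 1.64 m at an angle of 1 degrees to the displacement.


W = F * d * cos(theta)
theta = 1 deg = 0.0175 rad
cos(theta) = 0.9998
W = 332 * 1.64 * 0.9998
W = 544.3971


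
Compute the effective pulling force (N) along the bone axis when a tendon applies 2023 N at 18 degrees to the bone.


F_eff = F_tendon * cos(theta)
theta = 18 deg = 0.3142 rad
cos(theta) = 0.9511
F_eff = 2023 * 0.9511
F_eff = 1923.9873


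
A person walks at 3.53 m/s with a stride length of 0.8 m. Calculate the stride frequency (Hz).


f = v / stride_length
f = 3.53 / 0.8
f = 4.4125


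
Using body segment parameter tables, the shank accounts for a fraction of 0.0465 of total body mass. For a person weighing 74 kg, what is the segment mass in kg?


m_segment = body_mass * fraction
m_segment = 74 * 0.0465
m_segment = 3.4410


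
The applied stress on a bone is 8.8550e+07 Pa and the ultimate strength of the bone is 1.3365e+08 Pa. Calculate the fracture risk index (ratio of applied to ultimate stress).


FRI = applied / ultimate
FRI = 8.8550e+07 / 1.3365e+08
FRI = 0.6626


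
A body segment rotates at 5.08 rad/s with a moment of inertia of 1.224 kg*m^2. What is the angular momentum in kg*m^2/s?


L = I * omega
L = 1.224 * 5.08
L = 6.2179


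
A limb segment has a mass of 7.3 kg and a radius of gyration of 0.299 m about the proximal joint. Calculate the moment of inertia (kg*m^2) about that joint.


I = m * k^2
I = 7.3 * 0.299^2
k^2 = 0.0894
I = 0.6526


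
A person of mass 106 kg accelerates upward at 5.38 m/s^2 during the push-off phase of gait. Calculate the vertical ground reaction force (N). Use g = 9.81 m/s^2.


GRF = m * (g + a)
GRF = 106 * (9.81 + 5.38)
GRF = 106 * 15.1900
GRF = 1610.1400


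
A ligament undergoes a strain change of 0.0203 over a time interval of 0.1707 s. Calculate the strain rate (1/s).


strain_rate = delta_strain / delta_t
strain_rate = 0.0203 / 0.1707
strain_rate = 0.1189


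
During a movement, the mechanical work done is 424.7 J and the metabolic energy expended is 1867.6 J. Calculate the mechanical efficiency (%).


eta = (W_mech / E_meta) * 100
eta = (424.7 / 1867.6) * 100
ratio = 0.2274
eta = 22.7404


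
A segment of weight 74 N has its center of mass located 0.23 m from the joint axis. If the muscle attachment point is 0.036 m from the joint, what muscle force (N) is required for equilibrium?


F_muscle = W * d_load / d_muscle
F_muscle = 74 * 0.23 / 0.036
Numerator = 17.0200
F_muscle = 472.7778


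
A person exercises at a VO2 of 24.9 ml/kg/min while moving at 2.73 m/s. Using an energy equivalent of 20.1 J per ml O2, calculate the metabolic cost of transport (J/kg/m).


Power per kg = VO2 * 20.1 / 60
Power per kg = 24.9 * 20.1 / 60 = 8.3415 W/kg
Cost = power_per_kg / speed
Cost = 8.3415 / 2.73
Cost = 3.0555


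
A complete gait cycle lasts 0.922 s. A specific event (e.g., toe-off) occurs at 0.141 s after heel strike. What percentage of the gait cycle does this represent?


pct = (event_time / cycle_time) * 100
pct = (0.141 / 0.922) * 100
ratio = 0.1529
pct = 15.2928


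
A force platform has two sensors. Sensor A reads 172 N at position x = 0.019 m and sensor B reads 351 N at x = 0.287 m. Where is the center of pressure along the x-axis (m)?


COP_x = (F1*x1 + F2*x2) / (F1 + F2)
COP_x = (172*0.019 + 351*0.287) / (172 + 351)
Numerator = 104.0050
Denominator = 523
COP_x = 0.1989


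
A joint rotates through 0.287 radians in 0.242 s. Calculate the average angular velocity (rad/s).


omega = delta_theta / delta_t
omega = 0.287 / 0.242
omega = 1.1860


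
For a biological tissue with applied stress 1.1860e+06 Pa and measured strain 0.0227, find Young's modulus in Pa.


E = stress / strain
E = 1.1860e+06 / 0.0227
E = 5.2247e+07


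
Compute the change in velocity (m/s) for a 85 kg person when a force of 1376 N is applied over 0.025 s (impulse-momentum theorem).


J = F * dt = 1376 * 0.025 = 34.4000 N*s
delta_v = J / m
delta_v = 34.4000 / 85
delta_v = 0.4047


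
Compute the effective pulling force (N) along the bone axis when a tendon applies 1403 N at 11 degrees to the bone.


F_eff = F_tendon * cos(theta)
theta = 11 deg = 0.1920 rad
cos(theta) = 0.9816
F_eff = 1403 * 0.9816
F_eff = 1377.2229


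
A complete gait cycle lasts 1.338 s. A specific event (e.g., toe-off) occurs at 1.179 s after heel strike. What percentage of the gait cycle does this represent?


pct = (event_time / cycle_time) * 100
pct = (1.179 / 1.338) * 100
ratio = 0.8812
pct = 88.1166


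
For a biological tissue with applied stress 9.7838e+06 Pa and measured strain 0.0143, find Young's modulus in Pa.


E = stress / strain
E = 9.7838e+06 / 0.0143
E = 6.8418e+08


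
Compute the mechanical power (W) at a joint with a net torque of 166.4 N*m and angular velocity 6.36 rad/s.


P = M * omega
P = 166.4 * 6.36
P = 1058.3040


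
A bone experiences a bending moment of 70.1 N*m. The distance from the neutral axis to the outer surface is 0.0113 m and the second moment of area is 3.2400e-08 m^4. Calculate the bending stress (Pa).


sigma = M * c / I
sigma = 70.1 * 0.0113 / 3.2400e-08
M * c = 0.7921
sigma = 2.4448e+07


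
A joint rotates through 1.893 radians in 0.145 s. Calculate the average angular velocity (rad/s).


omega = delta_theta / delta_t
omega = 1.893 / 0.145
omega = 13.0552


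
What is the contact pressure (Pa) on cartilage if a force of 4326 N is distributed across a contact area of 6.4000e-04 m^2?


P = F / A
P = 4326 / 6.4000e-04
P = 6.7594e+06


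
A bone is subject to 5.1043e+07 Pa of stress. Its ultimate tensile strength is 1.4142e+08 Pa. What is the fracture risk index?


FRI = applied / ultimate
FRI = 5.1043e+07 / 1.4142e+08
FRI = 0.3609


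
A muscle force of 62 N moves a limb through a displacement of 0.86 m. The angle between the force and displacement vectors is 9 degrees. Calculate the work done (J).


W = F * d * cos(theta)
theta = 9 deg = 0.1571 rad
cos(theta) = 0.9877
W = 62 * 0.86 * 0.9877
W = 52.6635


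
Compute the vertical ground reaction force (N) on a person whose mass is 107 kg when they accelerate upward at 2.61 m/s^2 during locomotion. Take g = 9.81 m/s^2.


GRF = m * (g + a)
GRF = 107 * (9.81 + 2.61)
GRF = 107 * 12.4200
GRF = 1328.9400


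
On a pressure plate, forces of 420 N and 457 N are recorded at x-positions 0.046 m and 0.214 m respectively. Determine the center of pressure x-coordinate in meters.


COP_x = (F1*x1 + F2*x2) / (F1 + F2)
COP_x = (420*0.046 + 457*0.214) / (420 + 457)
Numerator = 117.1180
Denominator = 877
COP_x = 0.1335


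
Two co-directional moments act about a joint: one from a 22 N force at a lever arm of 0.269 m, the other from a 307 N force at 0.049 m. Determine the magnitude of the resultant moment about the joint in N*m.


M = F1 * d1 + F2 * d2
M = 22 * 0.269 + 307 * 0.049
M = 5.9180 + 15.0430
M = 20.9610


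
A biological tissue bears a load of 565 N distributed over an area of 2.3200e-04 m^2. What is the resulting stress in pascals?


stress = F / A
stress = 565 / 2.3200e-04
stress = 2.4353e+06


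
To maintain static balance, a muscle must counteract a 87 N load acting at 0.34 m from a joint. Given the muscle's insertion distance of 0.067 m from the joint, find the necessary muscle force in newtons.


F_muscle = W * d_load / d_muscle
F_muscle = 87 * 0.34 / 0.067
Numerator = 29.5800
F_muscle = 441.4925


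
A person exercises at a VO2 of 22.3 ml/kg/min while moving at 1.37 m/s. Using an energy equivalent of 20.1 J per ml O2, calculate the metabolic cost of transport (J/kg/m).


Power per kg = VO2 * 20.1 / 60
Power per kg = 22.3 * 20.1 / 60 = 7.4705 W/kg
Cost = power_per_kg / speed
Cost = 7.4705 / 1.37
Cost = 5.4529


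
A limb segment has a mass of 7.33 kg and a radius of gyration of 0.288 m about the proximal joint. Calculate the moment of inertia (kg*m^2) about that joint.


I = m * k^2
I = 7.33 * 0.288^2
k^2 = 0.0829
I = 0.6080


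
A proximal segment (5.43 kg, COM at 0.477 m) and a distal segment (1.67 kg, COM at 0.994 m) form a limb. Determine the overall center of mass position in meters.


COM = (m1*x1 + m2*x2) / (m1 + m2)
COM = (5.43*0.477 + 1.67*0.994) / (5.43 + 1.67)
Numerator = 4.2501
Denominator = 7.1000
COM = 0.5986


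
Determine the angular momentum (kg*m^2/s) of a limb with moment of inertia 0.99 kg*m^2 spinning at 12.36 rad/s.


L = I * omega
L = 0.99 * 12.36
L = 12.2364


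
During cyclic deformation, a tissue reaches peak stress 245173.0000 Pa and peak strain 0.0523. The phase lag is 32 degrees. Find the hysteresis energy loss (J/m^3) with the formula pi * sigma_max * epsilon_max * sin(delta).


E_loss = pi * sigma_max * epsilon_max * sin(delta)
delta = 32 deg = 0.5585 rad
sin(delta) = 0.5299
E_loss = pi * 245173.0000 * 0.0523 * 0.5299
E_loss = 21346.8555


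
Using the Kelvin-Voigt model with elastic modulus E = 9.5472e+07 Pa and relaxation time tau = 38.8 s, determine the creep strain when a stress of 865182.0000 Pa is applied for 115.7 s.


epsilon(t) = (sigma/E) * (1 - exp(-t/tau))
sigma/E = 865182.0000 / 9.5472e+07 = 0.0091
exp(-t/tau) = exp(-115.7 / 38.8) = 0.0507
epsilon = 0.0091 * (1 - 0.0507)
epsilon = 0.0086


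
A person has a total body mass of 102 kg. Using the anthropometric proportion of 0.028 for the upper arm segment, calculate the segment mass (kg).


m_segment = body_mass * fraction
m_segment = 102 * 0.028
m_segment = 2.8560


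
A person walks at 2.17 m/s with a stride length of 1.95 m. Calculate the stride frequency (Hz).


f = v / stride_length
f = 2.17 / 1.95
f = 1.1128


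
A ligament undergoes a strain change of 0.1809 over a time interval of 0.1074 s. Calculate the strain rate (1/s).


strain_rate = delta_strain / delta_t
strain_rate = 0.1809 / 0.1074
strain_rate = 1.6844


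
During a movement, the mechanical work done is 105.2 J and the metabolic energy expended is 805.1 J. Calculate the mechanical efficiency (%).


eta = (W_mech / E_meta) * 100
eta = (105.2 / 805.1) * 100
ratio = 0.1307
eta = 13.0667


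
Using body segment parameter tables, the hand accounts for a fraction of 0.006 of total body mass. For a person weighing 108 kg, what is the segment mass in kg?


m_segment = body_mass * fraction
m_segment = 108 * 0.006
m_segment = 0.6480


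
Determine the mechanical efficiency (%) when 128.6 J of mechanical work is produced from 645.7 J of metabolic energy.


eta = (W_mech / E_meta) * 100
eta = (128.6 / 645.7) * 100
ratio = 0.1992
eta = 19.9164


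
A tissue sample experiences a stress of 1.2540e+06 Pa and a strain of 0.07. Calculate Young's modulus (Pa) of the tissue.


E = stress / strain
E = 1.2540e+06 / 0.07
E = 1.7914e+07


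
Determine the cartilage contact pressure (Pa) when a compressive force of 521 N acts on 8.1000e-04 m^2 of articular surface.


P = F / A
P = 521 / 8.1000e-04
P = 643209.8765


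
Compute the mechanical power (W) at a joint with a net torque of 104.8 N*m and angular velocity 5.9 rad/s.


P = M * omega
P = 104.8 * 5.9
P = 618.3200


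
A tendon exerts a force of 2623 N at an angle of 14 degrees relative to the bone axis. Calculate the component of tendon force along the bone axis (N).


F_eff = F_tendon * cos(theta)
theta = 14 deg = 0.2443 rad
cos(theta) = 0.9703
F_eff = 2623 * 0.9703
F_eff = 2545.0857


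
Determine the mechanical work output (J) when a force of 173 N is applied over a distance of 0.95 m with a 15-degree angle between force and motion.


W = F * d * cos(theta)
theta = 15 deg = 0.2618 rad
cos(theta) = 0.9659
W = 173 * 0.95 * 0.9659
W = 158.7499


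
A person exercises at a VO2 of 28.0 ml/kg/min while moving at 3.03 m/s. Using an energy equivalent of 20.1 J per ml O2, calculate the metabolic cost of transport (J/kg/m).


Power per kg = VO2 * 20.1 / 60
Power per kg = 28.0 * 20.1 / 60 = 9.3800 W/kg
Cost = power_per_kg / speed
Cost = 9.3800 / 3.03
Cost = 3.0957


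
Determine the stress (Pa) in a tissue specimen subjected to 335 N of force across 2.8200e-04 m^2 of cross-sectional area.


stress = F / A
stress = 335 / 2.8200e-04
stress = 1.1879e+06


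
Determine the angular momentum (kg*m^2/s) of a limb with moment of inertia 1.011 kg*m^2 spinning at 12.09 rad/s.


L = I * omega
L = 1.011 * 12.09
L = 12.2230


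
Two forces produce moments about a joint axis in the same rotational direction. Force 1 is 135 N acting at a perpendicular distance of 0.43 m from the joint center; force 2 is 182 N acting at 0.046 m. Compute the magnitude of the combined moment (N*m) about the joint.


M = F1 * d1 + F2 * d2
M = 135 * 0.43 + 182 * 0.046
M = 58.0500 + 8.3720
M = 66.4220


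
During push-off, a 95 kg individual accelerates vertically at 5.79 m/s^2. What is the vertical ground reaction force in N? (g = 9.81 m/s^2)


GRF = m * (g + a)
GRF = 95 * (9.81 + 5.79)
GRF = 95 * 15.6000
GRF = 1482.0000


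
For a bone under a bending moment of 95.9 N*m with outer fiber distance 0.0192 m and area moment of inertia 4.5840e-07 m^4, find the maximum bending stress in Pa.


sigma = M * c / I
sigma = 95.9 * 0.0192 / 4.5840e-07
M * c = 1.8413
sigma = 4.0168e+06


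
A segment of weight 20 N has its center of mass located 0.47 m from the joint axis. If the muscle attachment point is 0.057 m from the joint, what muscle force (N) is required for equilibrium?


F_muscle = W * d_load / d_muscle
F_muscle = 20 * 0.47 / 0.057
Numerator = 9.4000
F_muscle = 164.9123


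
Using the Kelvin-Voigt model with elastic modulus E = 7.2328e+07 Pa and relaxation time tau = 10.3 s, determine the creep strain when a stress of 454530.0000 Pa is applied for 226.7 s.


epsilon(t) = (sigma/E) * (1 - exp(-t/tau))
sigma/E = 454530.0000 / 7.2328e+07 = 0.0063
exp(-t/tau) = exp(-226.7 / 10.3) = 2.7625e-10
epsilon = 0.0063 * (1 - 2.7625e-10)
epsilon = 0.0063


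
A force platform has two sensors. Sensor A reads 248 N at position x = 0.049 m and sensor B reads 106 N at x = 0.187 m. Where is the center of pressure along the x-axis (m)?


COP_x = (F1*x1 + F2*x2) / (F1 + F2)
COP_x = (248*0.049 + 106*0.187) / (248 + 106)
Numerator = 31.9740
Denominator = 354
COP_x = 0.0903


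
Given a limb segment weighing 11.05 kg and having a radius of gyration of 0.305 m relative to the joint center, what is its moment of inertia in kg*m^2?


I = m * k^2
I = 11.05 * 0.305^2
k^2 = 0.0930
I = 1.0279


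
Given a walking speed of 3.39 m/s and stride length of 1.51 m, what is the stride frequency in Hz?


f = v / stride_length
f = 3.39 / 1.51
f = 2.2450


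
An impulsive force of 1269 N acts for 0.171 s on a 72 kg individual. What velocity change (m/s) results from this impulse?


J = F * dt = 1269 * 0.171 = 216.9990 N*s
delta_v = J / m
delta_v = 216.9990 / 72
delta_v = 3.0139


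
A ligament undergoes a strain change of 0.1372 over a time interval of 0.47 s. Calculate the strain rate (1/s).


strain_rate = delta_strain / delta_t
strain_rate = 0.1372 / 0.47
strain_rate = 0.2919


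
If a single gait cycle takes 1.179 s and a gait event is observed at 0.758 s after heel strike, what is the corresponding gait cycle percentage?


pct = (event_time / cycle_time) * 100
pct = (0.758 / 1.179) * 100
ratio = 0.6429
pct = 64.2918


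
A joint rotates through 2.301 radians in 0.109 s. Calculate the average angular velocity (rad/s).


omega = delta_theta / delta_t
omega = 2.301 / 0.109
omega = 21.1101


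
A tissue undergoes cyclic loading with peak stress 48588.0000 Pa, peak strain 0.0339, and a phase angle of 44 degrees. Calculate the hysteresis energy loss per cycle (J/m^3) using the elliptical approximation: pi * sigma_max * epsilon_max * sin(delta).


E_loss = pi * sigma_max * epsilon_max * sin(delta)
delta = 44 deg = 0.7679 rad
sin(delta) = 0.6947
E_loss = pi * 48588.0000 * 0.0339 * 0.6947
E_loss = 3594.5942
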